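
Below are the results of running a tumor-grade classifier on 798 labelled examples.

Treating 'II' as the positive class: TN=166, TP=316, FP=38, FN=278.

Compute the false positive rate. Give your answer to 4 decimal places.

0.1863

FPR = FP/(FP+TN) = 38/(38+166) = 0.1863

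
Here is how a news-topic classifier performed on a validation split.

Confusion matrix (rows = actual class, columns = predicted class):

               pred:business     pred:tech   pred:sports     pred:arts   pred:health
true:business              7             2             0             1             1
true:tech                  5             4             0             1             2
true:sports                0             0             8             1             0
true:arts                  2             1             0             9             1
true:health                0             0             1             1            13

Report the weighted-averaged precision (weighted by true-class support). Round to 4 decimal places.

Per-class precision (TP/(TP+FP)):
  business: TP=7, FP=5+0+2+0=7 → 7/14 = 0.50000
  tech: TP=4, FP=2+0+1+0=3 → 4/7 = 0.57143
  sports: TP=8, FP=0+0+0+1=1 → 8/9 = 0.88889
  arts: TP=9, FP=1+1+1+1=4 → 9/13 = 0.69231
  health: TP=13, FP=1+2+0+1=4 → 13/17 = 0.76471
Weighted-precision = Σ (supportᵢ/N)·precisionᵢ with N=60: (11/60)·0.50000 + (12/60)·0.57143 + (9/60)·0.88889 + (13/60)·0.69231 + (15/60)·0.76471 = 0.6805

0.6805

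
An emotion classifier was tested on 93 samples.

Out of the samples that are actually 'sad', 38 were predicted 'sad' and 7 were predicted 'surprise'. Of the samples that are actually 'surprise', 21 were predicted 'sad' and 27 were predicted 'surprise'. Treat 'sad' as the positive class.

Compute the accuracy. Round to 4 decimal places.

Accuracy = (TP+TN)/N = (38+27)/93 = 0.6989

0.6989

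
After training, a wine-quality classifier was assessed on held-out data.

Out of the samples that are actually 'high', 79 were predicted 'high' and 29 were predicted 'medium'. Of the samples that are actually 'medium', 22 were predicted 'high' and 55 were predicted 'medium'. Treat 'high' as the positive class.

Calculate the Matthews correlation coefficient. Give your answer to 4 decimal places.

MCC = (TP·TN − FP·FN) / √((TP+FP)(TP+FN)(TN+FP)(TN+FN))
Numerator = 79·55 − 22·29 = 3707
Denominator = √(101·108·77·84) = √70552944 = 8399.5800
MCC = 3707 / 8399.5800 = 0.4413

0.4413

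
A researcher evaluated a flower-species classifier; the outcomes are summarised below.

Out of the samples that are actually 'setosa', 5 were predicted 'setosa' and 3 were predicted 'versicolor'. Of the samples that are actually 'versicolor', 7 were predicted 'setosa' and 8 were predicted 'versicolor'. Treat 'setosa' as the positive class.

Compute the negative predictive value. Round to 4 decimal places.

0.7273

NPV = TN/(TN+FN) = 8/(8+3) = 0.7273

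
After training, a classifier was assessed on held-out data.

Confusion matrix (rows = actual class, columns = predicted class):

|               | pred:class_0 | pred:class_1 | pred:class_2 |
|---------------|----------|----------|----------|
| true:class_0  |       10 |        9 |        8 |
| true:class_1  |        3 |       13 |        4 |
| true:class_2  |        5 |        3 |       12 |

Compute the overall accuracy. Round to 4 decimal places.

Accuracy = trace / total = (10+13+12=35) / 67 = 35/67 = 0.5224

0.5224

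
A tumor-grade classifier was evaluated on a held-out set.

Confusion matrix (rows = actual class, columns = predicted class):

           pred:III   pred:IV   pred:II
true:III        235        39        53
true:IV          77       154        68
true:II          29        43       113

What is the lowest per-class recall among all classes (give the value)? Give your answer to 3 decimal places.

0.515

Per-class recall (TP/(TP+FN)):
  III: TP=235, FN=39+53=92 → 235/327 = 0.7187
  IV: TP=154, FN=77+68=145 → 154/299 = 0.5151
  II: TP=113, FN=29+43=72 → 113/185 = 0.6108
Lowest is class 'IV' with recall = 0.515.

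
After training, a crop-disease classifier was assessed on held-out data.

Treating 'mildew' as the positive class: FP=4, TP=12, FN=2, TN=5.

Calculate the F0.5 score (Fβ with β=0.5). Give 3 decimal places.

Fβ = (1+β²)·TP / ((1+β²)·TP + β²·FN + FP), with β²=1/4
= 1.25·12 / (1.25·12 + 0.25·2 + 4) = 0.769

0.769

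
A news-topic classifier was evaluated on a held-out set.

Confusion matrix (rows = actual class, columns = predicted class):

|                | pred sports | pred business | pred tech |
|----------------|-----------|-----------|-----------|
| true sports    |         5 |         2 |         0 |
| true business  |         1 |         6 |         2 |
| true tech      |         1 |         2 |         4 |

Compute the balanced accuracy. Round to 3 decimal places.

Balanced accuracy = mean of per-class recall.
  sports: recall = 5/7 = 0.7143
  business: recall = 6/9 = 0.6667
  tech: recall = 4/7 = 0.5714
Mean = (0.7143 + 0.6667 + 0.5714) / 3 = 0.651

0.651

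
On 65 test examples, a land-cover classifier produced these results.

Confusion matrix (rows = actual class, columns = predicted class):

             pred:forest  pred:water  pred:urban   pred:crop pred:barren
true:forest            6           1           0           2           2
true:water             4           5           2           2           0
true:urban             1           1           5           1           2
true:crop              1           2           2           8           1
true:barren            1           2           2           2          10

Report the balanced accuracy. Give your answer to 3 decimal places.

0.518

Balanced accuracy = mean of per-class recall.
  forest: recall = 6/11 = 0.5455
  water: recall = 5/13 = 0.3846
  urban: recall = 5/10 = 0.5000
  crop: recall = 8/14 = 0.5714
  barren: recall = 10/17 = 0.5882
Mean = (0.5455 + 0.3846 + 0.5000 + 0.5714 + 0.5882) / 5 = 0.518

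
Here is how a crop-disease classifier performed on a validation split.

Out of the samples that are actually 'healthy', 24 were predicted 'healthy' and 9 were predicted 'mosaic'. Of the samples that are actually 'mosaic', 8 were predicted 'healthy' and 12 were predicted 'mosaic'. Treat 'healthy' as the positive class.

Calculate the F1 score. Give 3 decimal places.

Precision = TP/(TP+FP) = 24/32 = 0.7500
Recall = TP/(TP+FN) = 24/33 = 0.7273
F1 = 2·TP/(2·TP+FP+FN) = 48/65 = 0.738

0.738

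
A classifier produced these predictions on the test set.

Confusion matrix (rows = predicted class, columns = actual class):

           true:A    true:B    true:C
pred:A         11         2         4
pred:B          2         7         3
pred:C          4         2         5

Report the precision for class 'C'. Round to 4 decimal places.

One-vs-rest for 'C': TP = diagonal; FP = other classes predicted 'C'; FN = 'C' predicted as other.
precision = TP/(TP+FP).
C: TP=5, FP=4+2=6 → 5/11 = 0.45455

0.4545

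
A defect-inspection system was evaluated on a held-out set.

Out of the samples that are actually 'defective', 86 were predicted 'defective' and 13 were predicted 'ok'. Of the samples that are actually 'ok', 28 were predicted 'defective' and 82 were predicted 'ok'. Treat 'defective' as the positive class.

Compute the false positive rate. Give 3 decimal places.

0.255

FPR = FP/(FP+TN) = 28/(28+82) = 0.255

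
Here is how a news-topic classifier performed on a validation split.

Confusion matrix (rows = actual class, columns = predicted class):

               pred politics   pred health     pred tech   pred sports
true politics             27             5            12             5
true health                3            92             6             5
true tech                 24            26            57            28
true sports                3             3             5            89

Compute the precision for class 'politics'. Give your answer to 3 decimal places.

Take TP from the diagonal, FP from the rest of the 'politics' prediction marginal, FN from the rest of the 'politics' actual marginal.
precision = TP/(TP+FP).
politics: TP=27, FP=3+24+3=30 → 27/57 = 0.4737

0.474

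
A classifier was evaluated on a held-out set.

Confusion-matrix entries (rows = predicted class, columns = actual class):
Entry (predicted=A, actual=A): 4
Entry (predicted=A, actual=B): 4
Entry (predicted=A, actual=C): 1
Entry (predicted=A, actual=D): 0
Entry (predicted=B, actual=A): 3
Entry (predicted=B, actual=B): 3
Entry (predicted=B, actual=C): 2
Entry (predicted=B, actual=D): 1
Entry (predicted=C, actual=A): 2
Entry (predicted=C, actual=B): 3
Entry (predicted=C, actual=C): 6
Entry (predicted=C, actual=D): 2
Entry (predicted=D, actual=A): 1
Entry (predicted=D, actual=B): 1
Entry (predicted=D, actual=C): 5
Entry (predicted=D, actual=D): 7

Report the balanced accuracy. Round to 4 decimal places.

Balanced accuracy = mean of per-class recall.
  A: recall = 4/10 = 0.40000
  B: recall = 3/11 = 0.27273
  C: recall = 6/14 = 0.42857
  D: recall = 7/10 = 0.70000
Mean = (0.40000 + 0.27273 + 0.42857 + 0.70000) / 4 = 0.4503

0.4503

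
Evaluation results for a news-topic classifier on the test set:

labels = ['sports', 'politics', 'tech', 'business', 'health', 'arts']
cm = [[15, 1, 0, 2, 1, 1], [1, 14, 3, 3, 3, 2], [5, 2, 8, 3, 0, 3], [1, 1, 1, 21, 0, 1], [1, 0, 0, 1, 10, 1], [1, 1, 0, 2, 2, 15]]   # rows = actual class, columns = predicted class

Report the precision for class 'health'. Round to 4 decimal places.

0.6250

precision = TP/(TP+FP).
health: TP=10, FP=1+3+0+0+2=6 → 10/16 = 0.62500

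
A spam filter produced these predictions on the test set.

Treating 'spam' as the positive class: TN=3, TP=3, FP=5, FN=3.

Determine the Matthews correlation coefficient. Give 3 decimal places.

-0.125

MCC = (TP·TN − FP·FN) / √((TP+FP)(TP+FN)(TN+FP)(TN+FN))
Numerator = 3·3 − 5·3 = -6
Denominator = √(8·6·8·6) = √2304 = 48.0000
MCC = -6 / 48.0000 = -0.125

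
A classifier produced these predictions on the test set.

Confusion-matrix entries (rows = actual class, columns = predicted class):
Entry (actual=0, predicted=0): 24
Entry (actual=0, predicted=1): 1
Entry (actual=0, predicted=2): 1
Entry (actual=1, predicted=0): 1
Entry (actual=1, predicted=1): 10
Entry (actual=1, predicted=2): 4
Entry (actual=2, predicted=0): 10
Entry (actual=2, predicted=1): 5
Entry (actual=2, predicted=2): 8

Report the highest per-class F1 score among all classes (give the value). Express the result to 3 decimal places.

Per-class F1 score (2·TP/(2·TP+FP+FN)):
  0: TP=24, FP=1+10=11, FN=1+1=2 → 48/61 = 0.7869
  1: TP=10, FP=1+5=6, FN=1+4=5 → 20/31 = 0.6452
  2: TP=8, FP=1+4=5, FN=10+5=15 → 16/36 = 0.4444
Highest is class '0' with F1 score = 0.787.

0.787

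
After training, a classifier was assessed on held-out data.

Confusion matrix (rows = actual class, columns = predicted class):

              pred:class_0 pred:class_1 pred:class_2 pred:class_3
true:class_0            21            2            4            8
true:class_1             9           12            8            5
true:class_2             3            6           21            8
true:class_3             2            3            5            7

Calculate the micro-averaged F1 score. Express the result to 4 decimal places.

0.4919

Micro-averaging pools counts across classes: ΣTP=61, ΣFP=63, ΣFN=63.
Micro-F1 score = 2·TP/(2·TP+FP+FN) on pooled counts = 0.4919 (equals overall accuracy in single-label multiclass).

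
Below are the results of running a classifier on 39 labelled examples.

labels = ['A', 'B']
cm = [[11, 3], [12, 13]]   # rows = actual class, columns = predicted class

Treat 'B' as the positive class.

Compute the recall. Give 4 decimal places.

Recall = TP/(TP+FN) = 13/(13+12) = 13/25 = 0.5200

0.5200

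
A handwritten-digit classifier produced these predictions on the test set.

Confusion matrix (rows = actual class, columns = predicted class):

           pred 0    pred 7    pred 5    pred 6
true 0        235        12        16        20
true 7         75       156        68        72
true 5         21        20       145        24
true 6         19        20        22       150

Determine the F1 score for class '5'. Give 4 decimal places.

0.6291

Take TP from the diagonal, FP from the rest of the '5' prediction marginal, FN from the rest of the '5' actual marginal.
F1 score = 2·TP/(2·TP+FP+FN).
5: TP=145, FP=16+68+22=106, FN=21+20+24=65 → 290/461 = 0.62907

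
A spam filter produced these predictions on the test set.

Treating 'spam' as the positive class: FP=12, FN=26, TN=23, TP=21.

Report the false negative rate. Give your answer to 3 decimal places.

FNR = FN/(FN+TP) = 26/(26+21) = 0.553

0.553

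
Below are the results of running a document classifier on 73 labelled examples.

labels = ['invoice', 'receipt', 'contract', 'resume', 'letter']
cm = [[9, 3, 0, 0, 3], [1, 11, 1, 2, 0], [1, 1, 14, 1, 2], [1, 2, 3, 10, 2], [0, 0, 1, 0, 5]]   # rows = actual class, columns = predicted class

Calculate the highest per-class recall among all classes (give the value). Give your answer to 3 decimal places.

0.833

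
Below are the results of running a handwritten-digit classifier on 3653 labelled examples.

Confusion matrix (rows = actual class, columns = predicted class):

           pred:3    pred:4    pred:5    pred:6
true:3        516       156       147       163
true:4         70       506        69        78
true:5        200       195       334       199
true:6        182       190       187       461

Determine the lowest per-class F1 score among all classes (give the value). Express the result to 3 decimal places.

0.401

Per-class F1 score (2·TP/(2·TP+FP+FN)):
  3: TP=516, FP=70+200+182=452, FN=156+147+163=466 → 1032/1950 = 0.5292
  4: TP=506, FP=156+195+190=541, FN=70+69+78=217 → 1012/1770 = 0.5718
  5: TP=334, FP=147+69+187=403, FN=200+195+199=594 → 668/1665 = 0.4012
  6: TP=461, FP=163+78+199=440, FN=182+190+187=559 → 922/1921 = 0.4800
Lowest is class '5' with F1 score = 0.401.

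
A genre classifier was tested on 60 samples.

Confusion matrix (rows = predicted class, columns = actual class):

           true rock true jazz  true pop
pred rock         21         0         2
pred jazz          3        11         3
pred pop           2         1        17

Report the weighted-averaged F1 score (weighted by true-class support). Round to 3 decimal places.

Per-class F1 score (2·TP/(2·TP+FP+FN)):
  rock: TP=21, FP=0+2=2, FN=3+2=5 → 42/49 = 0.8571
  jazz: TP=11, FP=3+3=6, FN=0+1=1 → 22/29 = 0.7586
  pop: TP=17, FP=2+1=3, FN=2+3=5 → 34/42 = 0.8095
Weighted-F1 score = Σ (supportᵢ/N)·F1 scoreᵢ with N=60: (26/60)·0.8571 + (12/60)·0.7586 + (22/60)·0.8095 = 0.820

0.820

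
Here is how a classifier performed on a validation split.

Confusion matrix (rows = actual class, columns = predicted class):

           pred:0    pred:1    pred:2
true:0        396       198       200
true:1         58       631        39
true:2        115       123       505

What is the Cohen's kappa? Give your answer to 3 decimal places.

0.516

Observed agreement pₒ = trace/N = 1532/2265 = 0.6764
Expected agreement pₑ = Σ (rowᵢ·colᵢ)/N² = (794·569 + 728·952 + 743·744)/2265² = 0.3309
κ = (pₒ − pₑ)/(1 − pₑ) = (0.6764 − 0.3309)/(1 − 0.3309) = 0.516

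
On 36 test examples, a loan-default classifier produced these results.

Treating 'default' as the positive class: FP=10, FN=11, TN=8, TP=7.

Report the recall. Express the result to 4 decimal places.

0.3889

Recall = TP/(TP+FN) = 7/(7+11) = 7/18 = 0.3889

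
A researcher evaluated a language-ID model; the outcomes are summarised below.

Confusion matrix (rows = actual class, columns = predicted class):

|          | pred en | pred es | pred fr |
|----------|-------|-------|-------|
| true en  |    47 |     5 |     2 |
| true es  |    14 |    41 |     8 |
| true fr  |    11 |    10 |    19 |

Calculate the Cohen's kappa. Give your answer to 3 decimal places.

0.512

Observed agreement pₒ = trace/N = 107/157 = 0.6815
Expected agreement pₑ = Σ (rowᵢ·colᵢ)/N² = (54·72 + 63·56 + 40·29)/157² = 0.3479
κ = (pₒ − pₑ)/(1 − pₑ) = (0.6815 − 0.3479)/(1 − 0.3479) = 0.512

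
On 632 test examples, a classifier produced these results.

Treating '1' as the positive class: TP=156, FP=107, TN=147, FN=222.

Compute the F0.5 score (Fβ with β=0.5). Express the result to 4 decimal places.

0.5455

Fβ = (1+β²)·TP / ((1+β²)·TP + β²·FN + FP), with β²=1/4
= 1.25·156 / (1.25·156 + 0.25·222 + 107) = 0.5455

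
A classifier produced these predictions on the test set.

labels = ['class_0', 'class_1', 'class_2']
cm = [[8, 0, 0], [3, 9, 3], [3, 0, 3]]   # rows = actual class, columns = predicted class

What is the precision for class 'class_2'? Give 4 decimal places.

0.5000

precision = TP/(TP+FP).
class_2: TP=3, FP=0+3=3 → 3/6 = 0.50000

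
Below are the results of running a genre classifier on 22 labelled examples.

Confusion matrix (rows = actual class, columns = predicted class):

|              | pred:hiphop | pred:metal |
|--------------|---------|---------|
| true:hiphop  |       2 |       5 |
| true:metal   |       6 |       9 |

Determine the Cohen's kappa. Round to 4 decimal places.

-0.1101

Observed agreement pₒ = trace/N = 11/22 = 0.50000
Expected agreement pₑ = Σ (rowᵢ·colᵢ)/N² = (7·8 + 15·14)/22² = 0.54959
κ = (pₒ − pₑ)/(1 − pₑ) = (0.50000 − 0.54959)/(1 − 0.54959) = -0.1101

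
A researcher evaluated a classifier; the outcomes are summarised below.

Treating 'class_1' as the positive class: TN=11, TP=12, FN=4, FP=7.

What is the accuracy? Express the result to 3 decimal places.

Accuracy = (TP+TN)/N = (12+11)/34 = 0.676

0.676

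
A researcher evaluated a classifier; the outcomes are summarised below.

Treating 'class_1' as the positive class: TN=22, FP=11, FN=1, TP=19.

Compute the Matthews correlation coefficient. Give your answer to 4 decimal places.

MCC = (TP·TN − FP·FN) / √((TP+FP)(TP+FN)(TN+FP)(TN+FN))
Numerator = 19·22 − 11·1 = 407
Denominator = √(30·20·33·23) = √455400 = 674.8333
MCC = 407 / 674.8333 = 0.6031

0.6031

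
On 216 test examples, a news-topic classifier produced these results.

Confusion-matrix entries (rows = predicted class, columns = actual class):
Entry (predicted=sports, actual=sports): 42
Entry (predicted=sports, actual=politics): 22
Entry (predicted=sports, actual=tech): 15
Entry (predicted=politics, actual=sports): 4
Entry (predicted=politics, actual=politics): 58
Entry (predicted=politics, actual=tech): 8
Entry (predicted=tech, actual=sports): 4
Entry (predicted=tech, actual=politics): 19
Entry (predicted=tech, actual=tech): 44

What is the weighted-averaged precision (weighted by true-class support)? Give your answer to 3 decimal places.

Per-class precision (TP/(TP+FP)):
  sports: TP=42, FP=22+15=37 → 42/79 = 0.5316
  politics: TP=58, FP=4+8=12 → 58/70 = 0.8286
  tech: TP=44, FP=4+19=23 → 44/67 = 0.6567
Weighted-precision = Σ (supportᵢ/N)·precisionᵢ with N=216: (50/216)·0.5316 + (99/216)·0.8286 + (67/216)·0.6567 = 0.707

0.707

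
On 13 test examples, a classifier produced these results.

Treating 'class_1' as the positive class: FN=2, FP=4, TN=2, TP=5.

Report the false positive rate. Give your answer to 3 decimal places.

0.667

FPR = FP/(FP+TN) = 4/(4+2) = 0.667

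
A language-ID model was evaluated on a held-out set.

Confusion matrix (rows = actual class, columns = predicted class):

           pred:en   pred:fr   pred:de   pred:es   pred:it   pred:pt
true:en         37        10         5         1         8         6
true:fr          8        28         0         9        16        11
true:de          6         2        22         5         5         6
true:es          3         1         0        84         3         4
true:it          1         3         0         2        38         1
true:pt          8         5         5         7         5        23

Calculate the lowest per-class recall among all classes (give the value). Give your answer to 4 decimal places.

0.3889

Per-class recall (TP/(TP+FN)):
  en: TP=37, FN=10+5+1+8+6=30 → 37/67 = 0.55224
  fr: TP=28, FN=8+0+9+16+11=44 → 28/72 = 0.38889
  de: TP=22, FN=6+2+5+5+6=24 → 22/46 = 0.47826
  es: TP=84, FN=3+1+0+3+4=11 → 84/95 = 0.88421
  it: TP=38, FN=1+3+0+2+1=7 → 38/45 = 0.84444
  pt: TP=23, FN=8+5+5+7+5=30 → 23/53 = 0.43396
Lowest is class 'fr' with recall = 0.3889.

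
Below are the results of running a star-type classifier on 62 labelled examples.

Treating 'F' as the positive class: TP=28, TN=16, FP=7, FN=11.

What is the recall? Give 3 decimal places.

0.718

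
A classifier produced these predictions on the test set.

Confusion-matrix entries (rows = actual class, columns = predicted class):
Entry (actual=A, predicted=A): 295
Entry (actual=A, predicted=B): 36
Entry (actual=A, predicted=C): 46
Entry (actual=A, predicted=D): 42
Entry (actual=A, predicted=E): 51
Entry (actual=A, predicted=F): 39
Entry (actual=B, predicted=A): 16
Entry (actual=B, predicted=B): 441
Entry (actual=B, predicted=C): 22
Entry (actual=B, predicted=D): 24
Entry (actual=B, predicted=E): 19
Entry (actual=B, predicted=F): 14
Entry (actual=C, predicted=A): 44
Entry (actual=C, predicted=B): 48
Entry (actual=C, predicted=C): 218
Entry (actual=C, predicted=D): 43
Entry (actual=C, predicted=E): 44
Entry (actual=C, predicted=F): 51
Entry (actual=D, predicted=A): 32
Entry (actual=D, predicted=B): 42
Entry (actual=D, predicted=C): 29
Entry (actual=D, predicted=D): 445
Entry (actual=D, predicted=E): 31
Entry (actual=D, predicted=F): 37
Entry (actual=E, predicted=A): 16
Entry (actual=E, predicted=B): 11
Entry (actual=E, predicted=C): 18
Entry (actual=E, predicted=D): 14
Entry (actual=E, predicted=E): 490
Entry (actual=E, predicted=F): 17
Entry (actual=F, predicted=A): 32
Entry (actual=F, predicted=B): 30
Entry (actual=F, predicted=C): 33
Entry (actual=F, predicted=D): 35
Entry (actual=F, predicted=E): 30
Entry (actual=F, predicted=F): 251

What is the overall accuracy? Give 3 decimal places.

Accuracy = trace / total = (295+441+218+445+490+251=2140) / 3086 = 2140/3086 = 0.693

0.693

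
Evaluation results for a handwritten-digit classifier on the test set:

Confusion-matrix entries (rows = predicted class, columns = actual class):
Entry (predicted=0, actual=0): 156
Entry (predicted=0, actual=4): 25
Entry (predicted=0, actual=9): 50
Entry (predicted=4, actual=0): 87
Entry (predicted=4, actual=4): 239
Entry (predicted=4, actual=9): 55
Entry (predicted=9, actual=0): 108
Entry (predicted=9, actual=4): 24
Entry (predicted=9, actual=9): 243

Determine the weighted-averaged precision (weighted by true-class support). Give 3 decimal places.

0.652

Per-class precision (TP/(TP+FP)):
  0: TP=156, FP=25+50=75 → 156/231 = 0.6753
  4: TP=239, FP=87+55=142 → 239/381 = 0.6273
  9: TP=243, FP=108+24=132 → 243/375 = 0.6480
Weighted-precision = Σ (supportᵢ/N)·precisionᵢ with N=987: (351/987)·0.6753 + (288/987)·0.6273 + (348/987)·0.6480 = 0.652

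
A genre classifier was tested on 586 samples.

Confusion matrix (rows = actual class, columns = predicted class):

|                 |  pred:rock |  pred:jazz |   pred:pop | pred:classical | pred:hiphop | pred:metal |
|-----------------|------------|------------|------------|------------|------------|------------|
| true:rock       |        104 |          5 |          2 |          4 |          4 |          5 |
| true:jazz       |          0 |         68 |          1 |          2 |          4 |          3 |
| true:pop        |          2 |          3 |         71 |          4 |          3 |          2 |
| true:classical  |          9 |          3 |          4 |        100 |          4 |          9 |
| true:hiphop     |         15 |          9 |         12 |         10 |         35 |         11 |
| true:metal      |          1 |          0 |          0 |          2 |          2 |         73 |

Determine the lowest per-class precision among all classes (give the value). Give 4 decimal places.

Per-class precision (TP/(TP+FP)):
  rock: TP=104, FP=0+2+9+15+1=27 → 104/131 = 0.79389
  jazz: TP=68, FP=5+3+3+9+0=20 → 68/88 = 0.77273
  pop: TP=71, FP=2+1+4+12+0=19 → 71/90 = 0.78889
  classical: TP=100, FP=4+2+4+10+2=22 → 100/122 = 0.81967
  hiphop: TP=35, FP=4+4+3+4+2=17 → 35/52 = 0.67308
  metal: TP=73, FP=5+3+2+9+11=30 → 73/103 = 0.70874
Lowest is class 'hiphop' with precision = 0.6731.

0.6731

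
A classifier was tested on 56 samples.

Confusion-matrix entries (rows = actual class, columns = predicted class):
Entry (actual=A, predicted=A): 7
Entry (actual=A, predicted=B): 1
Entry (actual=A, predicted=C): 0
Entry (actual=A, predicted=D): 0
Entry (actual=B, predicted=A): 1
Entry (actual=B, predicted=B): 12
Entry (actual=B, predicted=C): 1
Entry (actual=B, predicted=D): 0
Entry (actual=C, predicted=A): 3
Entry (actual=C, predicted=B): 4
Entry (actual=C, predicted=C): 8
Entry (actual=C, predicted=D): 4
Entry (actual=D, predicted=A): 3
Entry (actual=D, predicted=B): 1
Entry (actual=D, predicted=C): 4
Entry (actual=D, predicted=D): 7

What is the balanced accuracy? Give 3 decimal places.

Balanced accuracy = mean of per-class recall.
  A: recall = 7/8 = 0.8750
  B: recall = 12/14 = 0.8571
  C: recall = 8/19 = 0.4211
  D: recall = 7/15 = 0.4667
Mean = (0.8750 + 0.8571 + 0.4211 + 0.4667) / 4 = 0.655

0.655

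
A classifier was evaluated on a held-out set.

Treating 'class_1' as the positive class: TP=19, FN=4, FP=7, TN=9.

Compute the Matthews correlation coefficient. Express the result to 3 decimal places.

MCC = (TP·TN − FP·FN) / √((TP+FP)(TP+FN)(TN+FP)(TN+FN))
Numerator = 19·9 − 7·4 = 143
Denominator = √(26·23·16·13) = √124384 = 352.6812
MCC = 143 / 352.6812 = 0.405

0.405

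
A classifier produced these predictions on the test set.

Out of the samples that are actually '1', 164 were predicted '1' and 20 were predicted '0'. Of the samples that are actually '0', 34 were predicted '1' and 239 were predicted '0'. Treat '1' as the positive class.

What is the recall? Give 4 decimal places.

0.8913

Recall = TP/(TP+FN) = 164/(164+20) = 164/184 = 0.8913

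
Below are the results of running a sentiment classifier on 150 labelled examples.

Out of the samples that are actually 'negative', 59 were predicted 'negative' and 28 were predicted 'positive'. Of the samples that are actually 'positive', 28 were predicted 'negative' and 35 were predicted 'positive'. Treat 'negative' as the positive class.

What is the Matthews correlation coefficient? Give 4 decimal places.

MCC = (TP·TN − FP·FN) / √((TP+FP)(TP+FN)(TN+FP)(TN+FN))
Numerator = 59·35 − 28·28 = 1281
Denominator = √(87·87·63·63) = √30041361 = 5481.0000
MCC = 1281 / 5481.0000 = 0.2337

0.2337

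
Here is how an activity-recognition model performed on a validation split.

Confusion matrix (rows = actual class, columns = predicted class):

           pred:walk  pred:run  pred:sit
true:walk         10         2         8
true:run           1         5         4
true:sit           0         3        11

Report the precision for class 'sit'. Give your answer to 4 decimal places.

0.4783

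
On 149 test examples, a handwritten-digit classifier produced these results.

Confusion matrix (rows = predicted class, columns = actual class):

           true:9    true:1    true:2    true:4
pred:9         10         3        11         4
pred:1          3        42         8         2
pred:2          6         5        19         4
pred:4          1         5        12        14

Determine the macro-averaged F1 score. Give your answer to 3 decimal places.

0.533

Per-class F1 score (2·TP/(2·TP+FP+FN)):
  9: TP=10, FP=3+11+4=18, FN=3+6+1=10 → 20/48 = 0.4167
  1: TP=42, FP=3+8+2=13, FN=3+5+5=13 → 84/110 = 0.7636
  2: TP=19, FP=6+5+4=15, FN=11+8+12=31 → 38/84 = 0.4524
  4: TP=14, FP=1+5+12=18, FN=4+2+4=10 → 28/56 = 0.5000
Macro-F1 score = mean = (0.4167 + 0.7636 + 0.4524 + 0.5000) / 4 = 0.533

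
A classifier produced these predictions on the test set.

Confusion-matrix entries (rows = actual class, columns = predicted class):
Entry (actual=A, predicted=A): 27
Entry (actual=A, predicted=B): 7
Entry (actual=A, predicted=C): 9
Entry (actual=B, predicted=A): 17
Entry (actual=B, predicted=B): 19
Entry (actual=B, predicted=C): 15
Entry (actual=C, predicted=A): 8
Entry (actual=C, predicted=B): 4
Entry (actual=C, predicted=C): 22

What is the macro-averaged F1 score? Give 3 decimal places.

0.529

Per-class F1 score (2·TP/(2·TP+FP+FN)):
  A: TP=27, FP=17+8=25, FN=7+9=16 → 54/95 = 0.5684
  B: TP=19, FP=7+4=11, FN=17+15=32 → 38/81 = 0.4691
  C: TP=22, FP=9+15=24, FN=8+4=12 → 44/80 = 0.5500
Macro-F1 score = mean = (0.5684 + 0.4691 + 0.5500) / 3 = 0.529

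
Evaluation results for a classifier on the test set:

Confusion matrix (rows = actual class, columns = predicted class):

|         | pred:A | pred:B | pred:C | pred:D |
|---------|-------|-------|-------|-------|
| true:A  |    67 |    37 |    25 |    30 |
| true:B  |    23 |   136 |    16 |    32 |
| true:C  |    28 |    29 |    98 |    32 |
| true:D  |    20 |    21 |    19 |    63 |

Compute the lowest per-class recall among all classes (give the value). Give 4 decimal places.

Per-class recall (TP/(TP+FN)):
  A: TP=67, FN=37+25+30=92 → 67/159 = 0.42138
  B: TP=136, FN=23+16+32=71 → 136/207 = 0.65700
  C: TP=98, FN=28+29+32=89 → 98/187 = 0.52406
  D: TP=63, FN=20+21+19=60 → 63/123 = 0.51220
Lowest is class 'A' with recall = 0.4214.

0.4214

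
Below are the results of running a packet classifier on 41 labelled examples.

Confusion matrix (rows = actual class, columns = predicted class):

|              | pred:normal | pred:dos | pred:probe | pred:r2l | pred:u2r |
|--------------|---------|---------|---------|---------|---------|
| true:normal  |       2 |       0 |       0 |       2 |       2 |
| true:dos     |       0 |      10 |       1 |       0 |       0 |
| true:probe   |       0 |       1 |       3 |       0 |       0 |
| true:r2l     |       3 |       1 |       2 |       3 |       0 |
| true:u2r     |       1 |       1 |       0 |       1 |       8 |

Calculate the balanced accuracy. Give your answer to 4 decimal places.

Balanced accuracy = mean of per-class recall.
  normal: recall = 2/6 = 0.33333
  dos: recall = 10/11 = 0.90909
  probe: recall = 3/4 = 0.75000
  r2l: recall = 3/9 = 0.33333
  u2r: recall = 8/11 = 0.72727
Mean = (0.33333 + 0.90909 + 0.75000 + 0.33333 + 0.72727) / 5 = 0.6106

0.6106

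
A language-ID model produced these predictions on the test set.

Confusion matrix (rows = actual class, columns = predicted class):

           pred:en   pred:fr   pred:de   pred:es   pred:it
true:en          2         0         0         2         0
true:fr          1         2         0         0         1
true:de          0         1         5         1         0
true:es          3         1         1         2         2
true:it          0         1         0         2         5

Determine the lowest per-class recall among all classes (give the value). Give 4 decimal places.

0.2222

Per-class recall (TP/(TP+FN)):
  en: TP=2, FN=0+0+2+0=2 → 2/4 = 0.50000
  fr: TP=2, FN=1+0+0+1=2 → 2/4 = 0.50000
  de: TP=5, FN=0+1+1+0=2 → 5/7 = 0.71429
  es: TP=2, FN=3+1+1+2=7 → 2/9 = 0.22222
  it: TP=5, FN=0+1+0+2=3 → 5/8 = 0.62500
Lowest is class 'es' with recall = 0.2222.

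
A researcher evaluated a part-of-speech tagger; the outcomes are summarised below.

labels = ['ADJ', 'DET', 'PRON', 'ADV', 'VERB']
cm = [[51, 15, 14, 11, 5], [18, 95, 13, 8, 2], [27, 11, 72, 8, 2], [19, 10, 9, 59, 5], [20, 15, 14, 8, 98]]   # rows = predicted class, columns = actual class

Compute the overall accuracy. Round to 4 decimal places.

0.6158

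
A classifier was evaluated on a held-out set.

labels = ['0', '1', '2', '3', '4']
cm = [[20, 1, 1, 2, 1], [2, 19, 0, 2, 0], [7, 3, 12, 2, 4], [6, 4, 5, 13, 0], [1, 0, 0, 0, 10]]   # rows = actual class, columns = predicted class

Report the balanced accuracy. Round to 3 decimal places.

0.686

Balanced accuracy = mean of per-class recall.
  0: recall = 20/25 = 0.8000
  1: recall = 19/23 = 0.8261
  2: recall = 12/28 = 0.4286
  3: recall = 13/28 = 0.4643
  4: recall = 10/11 = 0.9091
Mean = (0.8000 + 0.8261 + 0.4286 + 0.4643 + 0.9091) / 5 = 0.686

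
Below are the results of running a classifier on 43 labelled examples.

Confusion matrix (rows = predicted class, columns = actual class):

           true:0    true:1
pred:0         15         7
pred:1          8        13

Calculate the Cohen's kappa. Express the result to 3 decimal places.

0.301

Observed agreement pₒ = trace/N = 28/43 = 0.6512
Expected agreement pₑ = Σ (rowᵢ·colᵢ)/N² = (23·22 + 20·21)/43² = 0.5008
κ = (pₒ − pₑ)/(1 − pₑ) = (0.6512 − 0.5008)/(1 − 0.5008) = 0.301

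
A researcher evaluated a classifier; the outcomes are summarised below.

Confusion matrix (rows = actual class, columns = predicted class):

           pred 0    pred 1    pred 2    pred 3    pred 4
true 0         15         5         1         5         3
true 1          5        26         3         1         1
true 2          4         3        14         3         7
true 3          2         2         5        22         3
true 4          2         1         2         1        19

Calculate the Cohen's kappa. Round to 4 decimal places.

Observed agreement pₒ = trace/N = 96/155 = 0.61935
Expected agreement pₑ = Σ (rowᵢ·colᵢ)/N² = (29·28 + 36·37 + 31·25 + 34·32 + 25·33)/155² = 0.20112
κ = (pₒ − pₑ)/(1 − pₑ) = (0.61935 − 0.20112)/(1 − 0.20112) = 0.5235

0.5235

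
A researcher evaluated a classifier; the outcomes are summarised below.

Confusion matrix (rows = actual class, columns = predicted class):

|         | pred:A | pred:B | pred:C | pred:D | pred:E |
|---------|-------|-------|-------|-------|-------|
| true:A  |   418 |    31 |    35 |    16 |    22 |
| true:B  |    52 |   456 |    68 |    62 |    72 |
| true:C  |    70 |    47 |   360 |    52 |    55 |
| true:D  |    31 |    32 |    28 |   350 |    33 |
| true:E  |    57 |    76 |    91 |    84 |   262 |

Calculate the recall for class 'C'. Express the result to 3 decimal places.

0.616

One-vs-rest for 'C': TP = diagonal; FP = other classes predicted 'C'; FN = 'C' predicted as other.
recall = TP/(TP+FN).
C: TP=360, FN=70+47+52+55=224 → 360/584 = 0.6164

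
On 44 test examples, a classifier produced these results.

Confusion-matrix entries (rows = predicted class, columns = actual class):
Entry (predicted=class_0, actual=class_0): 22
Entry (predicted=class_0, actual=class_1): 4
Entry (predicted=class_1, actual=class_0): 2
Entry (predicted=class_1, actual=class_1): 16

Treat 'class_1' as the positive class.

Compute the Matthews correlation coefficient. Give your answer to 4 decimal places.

MCC = (TP·TN − FP·FN) / √((TP+FP)(TP+FN)(TN+FP)(TN+FN))
Numerator = 16·22 − 2·4 = 344
Denominator = √(18·20·24·26) = √224640 = 473.9620
MCC = 344 / 473.9620 = 0.7258

0.7258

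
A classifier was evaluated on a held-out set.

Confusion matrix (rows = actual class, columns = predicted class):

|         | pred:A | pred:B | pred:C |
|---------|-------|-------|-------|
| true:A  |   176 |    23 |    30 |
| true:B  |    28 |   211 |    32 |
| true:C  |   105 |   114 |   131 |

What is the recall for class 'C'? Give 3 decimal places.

Treat 'C' as positive and all other classes as negative.
recall = TP/(TP+FN).
C: TP=131, FN=105+114=219 → 131/350 = 0.3743

0.374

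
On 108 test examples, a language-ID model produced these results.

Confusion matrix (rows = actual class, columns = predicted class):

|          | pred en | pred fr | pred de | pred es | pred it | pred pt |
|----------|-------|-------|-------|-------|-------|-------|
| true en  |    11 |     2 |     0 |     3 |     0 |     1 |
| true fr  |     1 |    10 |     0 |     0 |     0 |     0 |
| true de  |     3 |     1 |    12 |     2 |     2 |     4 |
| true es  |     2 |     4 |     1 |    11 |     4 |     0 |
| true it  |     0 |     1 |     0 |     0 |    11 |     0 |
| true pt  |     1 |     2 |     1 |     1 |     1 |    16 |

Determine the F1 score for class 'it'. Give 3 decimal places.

0.733

F1 score = 2·TP/(2·TP+FP+FN).
it: TP=11, FP=0+0+2+4+1=7, FN=0+1+0+0+0=1 → 22/30 = 0.7333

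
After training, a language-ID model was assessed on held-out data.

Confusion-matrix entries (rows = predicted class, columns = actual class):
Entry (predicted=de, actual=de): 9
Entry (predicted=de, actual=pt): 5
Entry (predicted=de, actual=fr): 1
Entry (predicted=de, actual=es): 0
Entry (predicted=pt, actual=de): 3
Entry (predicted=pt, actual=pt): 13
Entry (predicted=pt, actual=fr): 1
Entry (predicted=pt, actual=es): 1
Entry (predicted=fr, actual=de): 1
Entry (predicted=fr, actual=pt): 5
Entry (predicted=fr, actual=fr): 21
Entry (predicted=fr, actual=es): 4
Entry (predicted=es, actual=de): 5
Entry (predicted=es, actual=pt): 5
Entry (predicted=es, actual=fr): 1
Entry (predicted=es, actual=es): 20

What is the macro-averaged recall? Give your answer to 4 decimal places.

0.6598

Per-class recall (TP/(TP+FN)):
  de: TP=9, FN=3+1+5=9 → 9/18 = 0.50000
  pt: TP=13, FN=5+5+5=15 → 13/28 = 0.46429
  fr: TP=21, FN=1+1+1=3 → 21/24 = 0.87500
  es: TP=20, FN=0+1+4=5 → 20/25 = 0.80000
Macro-recall = mean = (0.50000 + 0.46429 + 0.87500 + 0.80000) / 4 = 0.6598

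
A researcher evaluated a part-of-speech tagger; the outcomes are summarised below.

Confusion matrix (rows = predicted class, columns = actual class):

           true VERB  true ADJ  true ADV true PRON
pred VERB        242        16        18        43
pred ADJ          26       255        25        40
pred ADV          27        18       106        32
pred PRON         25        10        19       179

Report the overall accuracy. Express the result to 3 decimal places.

Accuracy = trace / total = (242+255+106+179=782) / 1081 = 782/1081 = 0.723

0.723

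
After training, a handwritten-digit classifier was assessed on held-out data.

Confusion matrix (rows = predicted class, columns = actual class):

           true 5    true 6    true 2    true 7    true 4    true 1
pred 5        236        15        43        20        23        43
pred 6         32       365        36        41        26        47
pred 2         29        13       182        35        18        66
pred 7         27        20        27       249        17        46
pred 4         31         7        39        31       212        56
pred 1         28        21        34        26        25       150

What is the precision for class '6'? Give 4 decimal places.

precision = TP/(TP+FP).
6: TP=365, FP=32+36+41+26+47=182 → 365/547 = 0.66728

0.6673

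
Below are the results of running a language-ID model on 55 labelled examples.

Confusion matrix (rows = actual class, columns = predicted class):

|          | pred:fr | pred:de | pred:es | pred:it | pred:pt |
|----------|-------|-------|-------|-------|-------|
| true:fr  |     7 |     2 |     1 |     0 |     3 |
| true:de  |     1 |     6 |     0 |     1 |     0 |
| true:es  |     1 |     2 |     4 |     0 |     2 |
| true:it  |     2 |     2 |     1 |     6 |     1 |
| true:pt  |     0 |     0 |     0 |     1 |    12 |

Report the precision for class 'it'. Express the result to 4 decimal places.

0.7500

Treat 'it' as positive and all other classes as negative.
precision = TP/(TP+FP).
it: TP=6, FP=0+1+0+1=2 → 6/8 = 0.75000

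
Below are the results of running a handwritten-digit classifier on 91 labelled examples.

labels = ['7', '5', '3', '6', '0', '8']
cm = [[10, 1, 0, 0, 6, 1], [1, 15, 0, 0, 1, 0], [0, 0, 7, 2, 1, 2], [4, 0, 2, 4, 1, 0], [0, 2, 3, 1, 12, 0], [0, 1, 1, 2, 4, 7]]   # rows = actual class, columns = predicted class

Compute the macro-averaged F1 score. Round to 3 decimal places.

Per-class F1 score (2·TP/(2·TP+FP+FN)):
  7: TP=10, FP=1+0+4+0+0=5, FN=1+0+0+6+1=8 → 20/33 = 0.6061
  5: TP=15, FP=1+0+0+2+1=4, FN=1+0+0+1+0=2 → 30/36 = 0.8333
  3: TP=7, FP=0+0+2+3+1=6, FN=0+0+2+1+2=5 → 14/25 = 0.5600
  6: TP=4, FP=0+0+2+1+2=5, FN=4+0+2+1+0=7 → 8/20 = 0.4000
  0: TP=12, FP=6+1+1+1+4=13, FN=0+2+3+1+0=6 → 24/43 = 0.5581
  8: TP=7, FP=1+0+2+0+0=3, FN=0+1+1+2+4=8 → 14/25 = 0.5600
Macro-F1 score = mean = (0.6061 + 0.8333 + 0.5600 + 0.4000 + 0.5581 + 0.5600) / 6 = 0.586

0.586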